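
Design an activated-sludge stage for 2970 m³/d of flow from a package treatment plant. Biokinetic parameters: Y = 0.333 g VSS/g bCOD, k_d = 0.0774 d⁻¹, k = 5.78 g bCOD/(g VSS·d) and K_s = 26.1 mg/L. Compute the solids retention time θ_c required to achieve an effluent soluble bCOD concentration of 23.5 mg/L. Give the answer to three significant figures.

θ_c ≈ 1.20 d

Specific growth rate at S = 23.5 mg/L: μ = YkS/(K_s+S) = 0.333·5.78·23.5/(26.1+23.5) = 0.9119 d⁻¹.
θ_c = 1/(μ − k_d) = 1/(0.9119 − 0.0774) = 1/0.8345 = 1.198 d.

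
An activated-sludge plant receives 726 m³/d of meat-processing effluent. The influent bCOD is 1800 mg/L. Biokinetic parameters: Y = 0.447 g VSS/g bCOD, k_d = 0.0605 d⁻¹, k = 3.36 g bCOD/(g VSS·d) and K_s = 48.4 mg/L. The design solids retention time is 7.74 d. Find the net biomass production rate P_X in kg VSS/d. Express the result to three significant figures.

Effluent substrate depends only on kinetics and SRT: S = K_s(1 + k_d θ_c) / [θ_c(Yk − k_d) − 1] = 48.4 × (1 + 0.0605 × 7.74) / [7.74 × (0.447 × 3.36 − 0.0605) − 1] = 71.06 / 10.16 = 6.997 mg/L.
Correct the yield for decay: Y_obs = Y/(1 + k_d θ_c) = 0.447 / (1 + 0.0605 × 7.74) = 0.447 / 1.468 = 0.3044.
Substrate removed = Q·(S₀ − S) = 726 m³/d × (1800 − 7.00) g/m³ = 1.3×10^6 g/d = 1302 kg/d.
Biomass produced: P_X = Y_obs·Q·ΔS = 0.3044 × 1302 ≈ 396.3 kg VSS/d.

P_X ≈ 396 kg VSS/d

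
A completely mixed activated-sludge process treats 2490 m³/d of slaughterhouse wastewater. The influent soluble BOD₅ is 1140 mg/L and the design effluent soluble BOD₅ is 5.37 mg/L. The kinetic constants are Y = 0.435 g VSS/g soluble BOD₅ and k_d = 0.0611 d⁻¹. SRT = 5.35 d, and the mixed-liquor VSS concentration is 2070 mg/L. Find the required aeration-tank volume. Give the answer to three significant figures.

Steady-state biomass mass balance: V·X·(1 + k_d·θ_c) = Y·Q·(S₀ − S)·θ_c, so V = 0.435 × 2490 × (1140 − 5.37) × 5.35 / [2070 × (1 + 0.0611 × 5.35)] = 6.58×10^6 / 2747 = 2394 m³.

V ≈ 2390 m³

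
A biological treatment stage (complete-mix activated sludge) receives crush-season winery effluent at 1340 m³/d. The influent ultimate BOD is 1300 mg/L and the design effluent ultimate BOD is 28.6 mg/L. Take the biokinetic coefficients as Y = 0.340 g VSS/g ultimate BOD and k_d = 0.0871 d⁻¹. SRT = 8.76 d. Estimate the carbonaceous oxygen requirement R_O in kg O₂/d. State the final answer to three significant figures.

R_O ≈ 1240 kg O₂/d

The observed yield is Y_obs = Y/(1 + k_d·θ_c) = 0.340 / (1 + 0.0871 × 8.76) = 0.340 / 1.763 = 0.1929 g VSS per g ultimate BOD removed.
Substrate removed = Q·(S₀ − S) = 1340 m³/d × (1300 − 28.6) g/m³ = 1.7×10^6 g/d = 1704 kg/d.
P_X = Y_obs·Q·(S₀ − S) = 0.1929 × 1704 = 328.6 kg VSS/d.
R_O = Q·(S₀ − S) − 1.42·P_X = 1704 − 1.42 × 328.6 = 1237 kg O₂/d.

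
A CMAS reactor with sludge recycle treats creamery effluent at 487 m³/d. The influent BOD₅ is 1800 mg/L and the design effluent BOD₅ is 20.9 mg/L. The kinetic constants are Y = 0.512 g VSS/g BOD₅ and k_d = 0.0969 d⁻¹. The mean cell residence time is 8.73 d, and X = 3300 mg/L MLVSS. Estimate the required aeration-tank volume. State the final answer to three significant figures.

From the SRT design equation V = Y Q (S₀−S) θ_c / [X (1 + k_d θ_c)] = 0.512 × 487 × (1800 − 20.9) × 8.73 / [3300 × (1 + 0.0969 × 8.73)] = 3.87×10^6 / 6092 = 635.7 m³.

V ≈ 636 m³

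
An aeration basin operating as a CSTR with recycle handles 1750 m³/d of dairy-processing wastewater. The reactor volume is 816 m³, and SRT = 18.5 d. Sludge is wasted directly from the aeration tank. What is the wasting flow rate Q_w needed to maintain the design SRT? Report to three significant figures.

Q_w ≈ 44.1 m³/d

For wasting at MLVSS concentration, Q_w = V/θ_c = 816.0/18.5 = 44.11 m³/d.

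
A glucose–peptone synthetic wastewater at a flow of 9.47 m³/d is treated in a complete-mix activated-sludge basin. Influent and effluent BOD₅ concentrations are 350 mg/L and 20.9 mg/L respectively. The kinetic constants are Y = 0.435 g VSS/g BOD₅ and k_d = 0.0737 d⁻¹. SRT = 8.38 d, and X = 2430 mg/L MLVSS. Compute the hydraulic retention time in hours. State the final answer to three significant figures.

τ ≈ 7.32 h

Steady-state biomass mass balance: V·X·(1 + k_d·θ_c) = Y·Q·(S₀ − S)·θ_c, so V = 0.435 × 9.47 × (350 − 20.9) × 8.38 / [2430 × (1 + 0.0737 × 8.38)] = 1.14×10^4 / 3931 = 2.890 m³.
Hydraulic retention time τ = V/Q = 2.890 / 9.47 = 0.3052 d = 7.325 h.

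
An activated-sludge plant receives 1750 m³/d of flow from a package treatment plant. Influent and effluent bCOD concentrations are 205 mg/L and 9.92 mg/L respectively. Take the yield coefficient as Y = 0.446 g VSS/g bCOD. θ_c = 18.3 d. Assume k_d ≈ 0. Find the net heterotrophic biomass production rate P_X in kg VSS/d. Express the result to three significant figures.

Since k_d ≈ 0, Y_obs = Y = 0.446 g VSS/g bCOD.
ΔS = 205 − 9.92 = 195.1 mg/L, so the substrate removal rate is 1750 × 195.1/1000 = 341.4 kg bCOD/d.
So the net sludge growth is P_X = 0.4460 × 341.4 = 152.3 kg VSS/d.

P_X ≈ 152 kg VSS/d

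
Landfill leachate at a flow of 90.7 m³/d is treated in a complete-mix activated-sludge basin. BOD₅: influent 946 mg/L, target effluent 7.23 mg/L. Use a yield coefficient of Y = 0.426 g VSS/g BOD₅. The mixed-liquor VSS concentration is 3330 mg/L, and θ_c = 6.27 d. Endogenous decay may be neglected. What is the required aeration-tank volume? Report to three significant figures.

V·X = Y·Q·ΔS·θ_c gives V = 0.426 × 90.7 × (946 − 7.23) × 6.27 / 3330 = 68.30 m³.

V ≈ 68.3 m³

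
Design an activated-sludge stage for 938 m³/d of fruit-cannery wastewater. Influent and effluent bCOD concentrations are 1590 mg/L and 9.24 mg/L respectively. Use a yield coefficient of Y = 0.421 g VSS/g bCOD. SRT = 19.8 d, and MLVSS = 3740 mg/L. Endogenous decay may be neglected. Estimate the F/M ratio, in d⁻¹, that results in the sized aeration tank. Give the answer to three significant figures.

V·X = Y·Q·ΔS·θ_c gives V = 0.421 × 938 × (1590 − 9.24) × 19.8 / 3740 = 3305 m³.
Food-to-microorganism ratio F/M = Q S₀ / (V X) = 938 × 1590 / (3305 × 3740) = 0.1207 d⁻¹.

F/M ≈ 0.121 d⁻¹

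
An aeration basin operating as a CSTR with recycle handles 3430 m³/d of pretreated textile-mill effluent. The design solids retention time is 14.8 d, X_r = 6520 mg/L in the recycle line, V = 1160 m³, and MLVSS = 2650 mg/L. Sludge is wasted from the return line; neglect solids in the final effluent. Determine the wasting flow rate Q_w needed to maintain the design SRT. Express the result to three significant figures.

Q_w ≈ 31.9 m³/d

θ_c = V·X/(Q_w·X_r) when wasting from the recycle, so Q_w = V·X/(θ_c·X_r) = 1160 × 2650 / (14.8 × 6520) = 31.86 m³/d.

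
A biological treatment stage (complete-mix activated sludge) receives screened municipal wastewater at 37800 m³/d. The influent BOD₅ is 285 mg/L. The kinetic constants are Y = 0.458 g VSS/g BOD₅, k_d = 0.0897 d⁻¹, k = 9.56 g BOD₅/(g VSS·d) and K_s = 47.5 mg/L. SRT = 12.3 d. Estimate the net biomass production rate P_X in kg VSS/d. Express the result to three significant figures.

From the Monod/SRT balance for a CMAS, S = K_s·(1+k_d θ_c)/[θ_c·(Y k − k_d) − 1] = 47.5 × (1 + 0.0897 × 12.3) / [12.3 × (0.458 × 9.56 − 0.0897) − 1] = 99.91 / 51.75 = 1.931 mg/L.
Y_obs = Y / (1 + k_d θ_c) = 0.458 / (1 + 0.0897 × 12.3) = 0.458 / 2.103 = 0.2178.
ΔS = 285 − 1.93 = 283.1 mg/L, so the substrate removal rate is 37800 × 283.1/1000 = 10700 kg BOD₅/d.
Biomass produced: P_X = Y_obs·Q·ΔS = 0.2178 × 10700 ≈ 2330 kg VSS/d.

P_X ≈ 2330 kg VSS/d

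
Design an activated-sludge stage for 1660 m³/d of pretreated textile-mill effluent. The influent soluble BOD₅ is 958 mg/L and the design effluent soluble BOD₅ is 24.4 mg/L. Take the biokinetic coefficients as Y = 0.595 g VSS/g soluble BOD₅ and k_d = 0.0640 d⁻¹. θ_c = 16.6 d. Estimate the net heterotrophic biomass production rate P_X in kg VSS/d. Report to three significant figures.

Observed yield with endogenous decay: Y_obs = Y / (1 + k_d·θ_c) = 0.595 / (1 + 0.0640 × 16.6) = 0.595 / 2.062 = 0.2885 g VSS/g soluble BOD₅.
ΔS = 958 − 24.4 = 933.6 mg/L, so the substrate removal rate is 1660 × 933.6/1000 = 1550 kg soluble BOD₅/d.
Biomass produced: P_X = Y_obs·Q·ΔS = 0.2885 × 1550 ≈ 447.1 kg VSS/d.

P_X ≈ 447 kg VSS/d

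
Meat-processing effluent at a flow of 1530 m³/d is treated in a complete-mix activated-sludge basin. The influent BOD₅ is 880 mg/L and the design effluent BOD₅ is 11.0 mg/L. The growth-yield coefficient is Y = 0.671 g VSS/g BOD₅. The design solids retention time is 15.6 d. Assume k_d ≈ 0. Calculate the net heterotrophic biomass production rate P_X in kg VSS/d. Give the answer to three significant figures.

Since k_d ≈ 0, Y_obs = Y = 0.671 g VSS/g BOD₅.
ΔS = 880 − 11.0 = 869.0 mg/L, so the substrate removal rate is 1530 × 869.0/1000 = 1330 kg BOD₅/d.
P_X = Y_obs · Q(S₀ − S) = 0.6710 × 1330 = 892.1 kg VSS/d.

P_X ≈ 892 kg VSS/d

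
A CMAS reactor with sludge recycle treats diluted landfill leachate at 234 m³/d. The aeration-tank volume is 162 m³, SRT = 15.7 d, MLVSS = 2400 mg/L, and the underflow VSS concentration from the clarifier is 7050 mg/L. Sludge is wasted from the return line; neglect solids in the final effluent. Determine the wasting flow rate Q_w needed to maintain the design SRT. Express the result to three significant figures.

Q_w = (V·X)/(θ_c X_r) = 162.0 × 2400 / (15.7 × 7050) = 3.513 m³/d.

Q_w ≈ 3.51 m³/d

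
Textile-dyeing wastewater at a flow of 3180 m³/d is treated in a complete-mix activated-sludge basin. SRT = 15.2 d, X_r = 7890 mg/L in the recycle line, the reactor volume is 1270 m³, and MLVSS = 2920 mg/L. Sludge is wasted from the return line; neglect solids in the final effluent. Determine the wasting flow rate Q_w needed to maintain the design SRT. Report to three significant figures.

Q_w ≈ 30.9 m³/d

Wasting from the return line (neglecting effluent solids): Q_w = V·X / (θ_c·X_r) = 1270 × 2920 / (15.2 × 7890) = 30.92 m³/d.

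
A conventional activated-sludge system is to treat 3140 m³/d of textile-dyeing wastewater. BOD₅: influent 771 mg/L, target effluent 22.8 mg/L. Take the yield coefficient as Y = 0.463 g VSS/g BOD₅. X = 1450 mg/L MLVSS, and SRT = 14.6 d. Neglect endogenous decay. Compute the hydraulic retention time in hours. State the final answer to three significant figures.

τ ≈ 83.7 h

With k_d = 0 the design equation reduces to V = Y Q (S₀−S) θ_c / X = 0.463 × 3140 × (771 − 22.8) × 14.6 / 1450 = 10952 m³.
HRT = V/Q = 10952 m³ / 3140 m³·d⁻¹ = 3.488 d × 24 = 83.71 h.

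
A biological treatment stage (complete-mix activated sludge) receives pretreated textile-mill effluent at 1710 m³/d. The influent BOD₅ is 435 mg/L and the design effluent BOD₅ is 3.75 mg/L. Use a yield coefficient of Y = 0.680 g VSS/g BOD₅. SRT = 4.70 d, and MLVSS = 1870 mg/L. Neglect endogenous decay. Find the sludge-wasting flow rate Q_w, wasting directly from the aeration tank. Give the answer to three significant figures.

Biomass mass balance (decay neglected): V·X = Y·Q·(S₀ − S)·θ_c, so V = 0.680 × 1710 × (435 − 3.75) × 4.70 / 1870 = 1260 m³.
Wasting from the aeration tank: Q_w = V / θ_c = 1260 / 4.70 = 268.2 m³/d.

Q_w ≈ 268 m³/d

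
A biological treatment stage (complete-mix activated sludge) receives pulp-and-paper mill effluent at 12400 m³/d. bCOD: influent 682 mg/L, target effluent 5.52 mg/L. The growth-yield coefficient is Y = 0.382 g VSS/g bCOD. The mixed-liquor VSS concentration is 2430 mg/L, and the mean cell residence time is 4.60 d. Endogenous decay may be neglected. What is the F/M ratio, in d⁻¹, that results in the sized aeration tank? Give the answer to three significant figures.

V·X = Y·Q·ΔS·θ_c gives V = 0.382 × 12400 × (682 − 5.52) × 4.60 / 2430 = 6066 m³.
F/M = Q·S₀ / (V·X) = 12400 × 682 / (6066 × 2430) = 0.5737 g bCOD·(g VSS·d)⁻¹.

F/M ≈ 0.574 d⁻¹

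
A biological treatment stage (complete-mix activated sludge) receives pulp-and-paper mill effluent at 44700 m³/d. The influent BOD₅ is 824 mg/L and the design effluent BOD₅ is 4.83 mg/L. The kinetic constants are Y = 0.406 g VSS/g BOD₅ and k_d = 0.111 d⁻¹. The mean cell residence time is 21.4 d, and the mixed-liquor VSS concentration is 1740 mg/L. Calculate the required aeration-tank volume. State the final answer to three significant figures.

Rearranging the biomass balance for a CMAS with decay, V = Y·Q·ΔS·θ_c / [X·(1+k_d θ_c)] = 0.406 × 44700 × (824 − 4.83) × 21.4 / [1740 × (1 + 0.111 × 21.4)] = 3.18×10^8 / 5873 = 54169 m³.

V ≈ 54200 m³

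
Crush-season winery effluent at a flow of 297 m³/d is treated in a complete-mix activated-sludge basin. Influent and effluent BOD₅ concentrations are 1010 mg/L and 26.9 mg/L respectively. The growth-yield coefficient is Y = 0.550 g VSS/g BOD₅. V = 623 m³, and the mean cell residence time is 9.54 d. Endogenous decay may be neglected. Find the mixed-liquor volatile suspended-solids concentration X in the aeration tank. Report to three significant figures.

X ≈ 2460 mg/L

X = Y·Q·ΔS·θ_c / V = 0.550 × 297 × (1010 − 26.9) × 9.54 / 623 = 2459 mg/L.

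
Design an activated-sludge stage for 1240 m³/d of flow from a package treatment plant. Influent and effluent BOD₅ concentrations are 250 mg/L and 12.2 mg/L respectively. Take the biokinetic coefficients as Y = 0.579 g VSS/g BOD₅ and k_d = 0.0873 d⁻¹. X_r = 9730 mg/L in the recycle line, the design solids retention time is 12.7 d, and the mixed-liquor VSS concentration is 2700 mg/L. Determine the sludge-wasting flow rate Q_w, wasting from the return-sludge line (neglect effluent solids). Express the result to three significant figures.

Steady-state biomass mass balance: V·X·(1 + k_d·θ_c) = Y·Q·(S₀ − S)·θ_c, so V = 0.579 × 1240 × (250 − 12.2) × 12.7 / [2700 × (1 + 0.0873 × 12.7)] = 2.17×10^6 / 5694 = 380.8 m³.
θ_c = V·X/(Q_w·X_r) when wasting from the recycle, so Q_w = V·X/(θ_c·X_r) = 380.8 × 2700 / (12.7 × 9730) = 8.321 m³/d.

Q_w ≈ 8.32 m³/d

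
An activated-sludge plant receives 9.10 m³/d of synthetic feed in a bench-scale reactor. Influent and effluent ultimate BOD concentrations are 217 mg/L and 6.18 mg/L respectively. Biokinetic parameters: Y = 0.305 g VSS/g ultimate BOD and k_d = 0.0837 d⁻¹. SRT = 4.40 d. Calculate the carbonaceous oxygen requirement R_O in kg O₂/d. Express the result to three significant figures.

R_O ≈ 1.31 kg O₂/d

Observed yield with endogenous decay: Y_obs = Y / (1 + k_d·θ_c) = 0.305 / (1 + 0.0837 × 4.40) = 0.305 / 1.368 = 0.2229 g VSS/g ultimate BOD.
ΔS = 217 − 6.18 = 210.8 mg/L, so the substrate removal rate is 9.10 × 210.8/1000 = 1.918 kg ultimate BOD/d.
Biomass synthesised: P_X = Y_obs × 1.918 = 0.4276 kg VSS/d.
R_O = Q·(S₀ − S) − 1.42·P_X = 1.918 − 1.42 × 0.4276 = 1.311 kg O₂/d.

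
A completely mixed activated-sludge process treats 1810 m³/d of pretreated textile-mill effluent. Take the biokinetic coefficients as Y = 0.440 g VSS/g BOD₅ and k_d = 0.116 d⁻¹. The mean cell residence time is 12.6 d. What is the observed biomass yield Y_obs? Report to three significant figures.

Y_obs ≈ 0.179 g VSS/g BOD₅

Y_obs = Y / (1 + k_d θ_c) = 0.440 / (1 + 0.116 × 12.6) = 0.440 / 2.462 = 0.1787.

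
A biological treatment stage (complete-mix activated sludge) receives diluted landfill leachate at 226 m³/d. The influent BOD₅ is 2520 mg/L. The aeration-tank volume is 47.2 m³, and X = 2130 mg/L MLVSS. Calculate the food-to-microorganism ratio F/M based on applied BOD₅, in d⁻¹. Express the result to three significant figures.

Food-to-microorganism ratio F/M = Q S₀ / (V X) = 226 × 2520 / (47.20 × 2130) = 5.665 d⁻¹.

F/M ≈ 5.66 d⁻¹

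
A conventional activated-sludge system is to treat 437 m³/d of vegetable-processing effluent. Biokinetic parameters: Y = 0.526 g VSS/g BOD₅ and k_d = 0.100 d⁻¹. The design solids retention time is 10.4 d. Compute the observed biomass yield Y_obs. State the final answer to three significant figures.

Y_obs ≈ 0.258 g VSS/g BOD₅

Y_obs = Y / (1 + k_d θ_c) = 0.526 / (1 + 0.100 × 10.4) = 0.526 / 2.040 = 0.2578.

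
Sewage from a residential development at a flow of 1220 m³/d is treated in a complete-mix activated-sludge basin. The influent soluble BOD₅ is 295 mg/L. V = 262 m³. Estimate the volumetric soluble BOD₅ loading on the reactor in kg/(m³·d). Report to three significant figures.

Applied soluble BOD₅ load per unit volume = Q·S₀/V = (1220 × 295/1000)/262.0 = 1.374 kg soluble BOD₅·m⁻³·d⁻¹.

L_v ≈ 1.37 kg soluble BOD₅/(m³·d)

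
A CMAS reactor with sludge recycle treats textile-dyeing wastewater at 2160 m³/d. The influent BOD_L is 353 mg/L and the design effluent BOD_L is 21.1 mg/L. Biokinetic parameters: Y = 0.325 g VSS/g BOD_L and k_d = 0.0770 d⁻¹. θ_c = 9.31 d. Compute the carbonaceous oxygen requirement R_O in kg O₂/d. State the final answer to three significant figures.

Observed yield with endogenous decay: Y_obs = Y / (1 + k_d·θ_c) = 0.325 / (1 + 0.0770 × 9.31) = 0.325 / 1.717 = 0.1893 g VSS/g BOD_L.
Substrate removed = Q·(S₀ − S) = 2160 m³/d × (353 − 21.1) g/m³ = 7.17×10^5 g/d = 716.9 kg/d.
Net sludge production P_X = 0.1893 × 716.9 = 135.7 kg VSS/d.
Carbonaceous O₂ demand = substrate oxidised − cell-mass equivalent = 716.9 − 1.42 × 135.7 = 524.2 kg O₂/d.

R_O ≈ 524 kg O₂/d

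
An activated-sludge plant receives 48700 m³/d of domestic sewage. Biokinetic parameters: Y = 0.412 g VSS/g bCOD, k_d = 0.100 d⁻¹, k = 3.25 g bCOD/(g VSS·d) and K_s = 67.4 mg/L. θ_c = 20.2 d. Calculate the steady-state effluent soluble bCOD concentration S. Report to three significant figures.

Effluent substrate depends only on kinetics and SRT: S = K_s(1 + k_d θ_c) / [θ_c(Yk − k_d) − 1] = 67.4 × (1 + 0.100 × 20.2) / [20.2 × (0.412 × 3.25 − 0.100) − 1] = 203.5 / 24.03 = 8.471 mg/L.

S ≈ 8.47 mg/L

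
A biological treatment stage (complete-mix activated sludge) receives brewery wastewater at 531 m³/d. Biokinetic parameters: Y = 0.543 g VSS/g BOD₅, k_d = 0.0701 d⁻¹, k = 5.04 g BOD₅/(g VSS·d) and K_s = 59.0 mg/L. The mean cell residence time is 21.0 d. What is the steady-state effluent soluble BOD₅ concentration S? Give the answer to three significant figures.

For a completely mixed reactor with recycle the Lawrence–McCarty relation gives S = K_s·(1 + k_d·θ_c) / [θ_c·(Y·k − k_d) − 1] = 59.0 × (1 + 0.0701 × 21.0) / [21.0 × (0.543 × 5.04 − 0.0701) − 1] = 145.9 / 55.00 = 2.652 mg/L.

S ≈ 2.65 mg/L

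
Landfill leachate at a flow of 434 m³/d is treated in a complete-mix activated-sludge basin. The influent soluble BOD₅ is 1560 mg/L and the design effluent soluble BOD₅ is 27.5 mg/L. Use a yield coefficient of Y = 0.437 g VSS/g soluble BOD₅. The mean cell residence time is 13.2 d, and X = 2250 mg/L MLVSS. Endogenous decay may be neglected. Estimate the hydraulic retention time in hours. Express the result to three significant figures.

τ ≈ 94.3 h

Biomass mass balance (decay neglected): V·X = Y·Q·(S₀ − S)·θ_c, so V = 0.437 × 434 × (1560 − 27.5) × 13.2 / 2250 = 1705 m³.
Hydraulic retention time τ = V/Q = 1705 / 434 = 3.929 d = 94.29 h.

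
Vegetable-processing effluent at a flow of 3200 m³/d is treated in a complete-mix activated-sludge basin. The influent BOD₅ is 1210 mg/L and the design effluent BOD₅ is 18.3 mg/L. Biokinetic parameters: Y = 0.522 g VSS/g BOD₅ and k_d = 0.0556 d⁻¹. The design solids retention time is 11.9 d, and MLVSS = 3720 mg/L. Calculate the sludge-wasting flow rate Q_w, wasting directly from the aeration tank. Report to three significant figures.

Q_w ≈ 322 m³/d

Steady-state biomass mass balance: V·X·(1 + k_d·θ_c) = Y·Q·(S₀ − S)·θ_c, so V = 0.522 × 3200 × (1210 − 18.3) × 11.9 / [3720 × (1 + 0.0556 × 11.9)] = 2.37×10^7 / 6181 = 3832 m³.
For wasting at MLVSS concentration, Q_w = V/θ_c = 3832/11.9 = 322.0 m³/d.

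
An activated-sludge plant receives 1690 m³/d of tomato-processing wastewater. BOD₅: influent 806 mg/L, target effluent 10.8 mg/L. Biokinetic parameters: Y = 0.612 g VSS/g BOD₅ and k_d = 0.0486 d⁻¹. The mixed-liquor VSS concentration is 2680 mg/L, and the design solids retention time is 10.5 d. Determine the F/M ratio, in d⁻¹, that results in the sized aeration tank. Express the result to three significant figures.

Steady-state biomass mass balance: V·X·(1 + k_d·θ_c) = Y·Q·(S₀ − S)·θ_c, so V = 0.612 × 1690 × (806 − 10.8) × 10.5 / [2680 × (1 + 0.0486 × 10.5)] = 8.64×10^6 / 4048 = 2134 m³.
F/M = applied load / biomass = Q·S₀/(V·X) = 1690 × 806 / (2134 × 2680) = 0.2382 d⁻¹.

F/M ≈ 0.238 d⁻¹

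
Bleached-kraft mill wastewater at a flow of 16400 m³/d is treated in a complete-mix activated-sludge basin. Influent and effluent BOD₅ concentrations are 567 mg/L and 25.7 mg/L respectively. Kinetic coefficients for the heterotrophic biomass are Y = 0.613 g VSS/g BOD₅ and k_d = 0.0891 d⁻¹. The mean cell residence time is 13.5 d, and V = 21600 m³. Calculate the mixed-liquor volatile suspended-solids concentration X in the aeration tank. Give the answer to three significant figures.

X ≈ 1540 mg/L

X = Y·Q·ΔS·θ_c / [V·(1 + k_d θ_c)] = 0.613 × 16400 × (567 − 25.7) × 13.5 / [21600 × (1 + 0.0891 × 13.5)] = 1544 mg/L.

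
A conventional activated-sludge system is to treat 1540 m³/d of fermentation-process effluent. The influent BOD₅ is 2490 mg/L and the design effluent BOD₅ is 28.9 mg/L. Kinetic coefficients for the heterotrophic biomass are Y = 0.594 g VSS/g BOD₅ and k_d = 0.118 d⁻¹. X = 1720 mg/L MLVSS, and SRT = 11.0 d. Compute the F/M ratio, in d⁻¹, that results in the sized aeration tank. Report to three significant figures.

F/M ≈ 0.356 d⁻¹

Rearranging the biomass balance for a CMAS with decay, V = Y·Q·ΔS·θ_c / [X·(1+k_d θ_c)] = 0.594 × 1540 × (2490 − 28.9) × 11.0 / [1720 × (1 + 0.118 × 11.0)] = 2.48×10^7 / 3953 = 6265 m³.
F/M = Q·S₀ / (V·X) = 1540 × 2490 / (6265 × 1720) = 0.3558 g BOD₅·(g VSS·d)⁻¹.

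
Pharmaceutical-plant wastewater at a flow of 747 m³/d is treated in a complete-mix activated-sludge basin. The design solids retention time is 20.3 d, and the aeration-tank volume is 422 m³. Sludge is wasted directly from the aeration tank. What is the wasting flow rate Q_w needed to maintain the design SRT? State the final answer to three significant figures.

For wasting at MLVSS concentration, Q_w = V/θ_c = 422.0/20.3 = 20.79 m³/d.

Q_w ≈ 20.8 m³/d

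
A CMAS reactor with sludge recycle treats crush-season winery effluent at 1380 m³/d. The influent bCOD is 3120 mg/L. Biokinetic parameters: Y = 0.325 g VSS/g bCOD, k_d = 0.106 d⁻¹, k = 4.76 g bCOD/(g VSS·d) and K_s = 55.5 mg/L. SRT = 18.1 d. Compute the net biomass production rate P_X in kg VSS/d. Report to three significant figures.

P_X ≈ 478 kg VSS/d

From the Monod/SRT balance for a CMAS, S = K_s·(1+k_d θ_c)/[θ_c·(Y k − k_d) − 1] = 55.5 × (1 + 0.106 × 18.1) / [18.1 × (0.325 × 4.76 − 0.106) − 1] = 162.0 / 25.08 = 6.458 mg/L.
The observed yield is Y_obs = Y/(1 + k_d·θ_c) = 0.325 / (1 + 0.106 × 18.1) = 0.325 / 2.919 = 0.1114 g VSS per g bCOD removed.
Mass of bCOD removed per day: Q(S₀ − S) = 1380 × 3114 g/m³ = 4297 kg/d.
P_X = Y_obs · Q(S₀ − S) = 0.1114 × 4297 = 478.5 kg VSS/d.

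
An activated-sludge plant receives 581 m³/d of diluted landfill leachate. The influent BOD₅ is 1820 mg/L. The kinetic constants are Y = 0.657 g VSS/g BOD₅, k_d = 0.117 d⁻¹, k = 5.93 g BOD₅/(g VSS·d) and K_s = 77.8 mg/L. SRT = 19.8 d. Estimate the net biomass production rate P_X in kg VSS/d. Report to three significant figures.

P_X ≈ 209 kg VSS/d

Effluent substrate depends only on kinetics and SRT: S = K_s(1 + k_d θ_c) / [θ_c(Yk − k_d) − 1] = 77.8 × (1 + 0.117 × 19.8) / [19.8 × (0.657 × 5.93 − 0.117) − 1] = 258.0 / 73.82 = 3.495 mg/L.
The observed yield is Y_obs = Y/(1 + k_d·θ_c) = 0.657 / (1 + 0.117 × 19.8) = 0.657 / 3.317 = 0.1981 g VSS per g BOD₅ removed.
Q·(S₀ − S) = 581 × (1820 − 3.50) × 10⁻³ = 1055 kg/d removed.
Biomass produced: P_X = Y_obs·Q·ΔS = 0.1981 × 1055 ≈ 209.1 kg VSS/d.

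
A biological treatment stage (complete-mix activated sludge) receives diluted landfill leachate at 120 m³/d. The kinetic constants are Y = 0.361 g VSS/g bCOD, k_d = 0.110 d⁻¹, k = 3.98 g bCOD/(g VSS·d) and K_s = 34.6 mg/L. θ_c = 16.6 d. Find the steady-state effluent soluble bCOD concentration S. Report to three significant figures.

For a completely mixed reactor with recycle the Lawrence–McCarty relation gives S = K_s·(1 + k_d·θ_c) / [θ_c·(Y·k − k_d) − 1] = 34.6 × (1 + 0.110 × 16.6) / [16.6 × (0.361 × 3.98 − 0.110) − 1] = 97.78 / 21.02 = 4.651 mg/L.

S ≈ 4.65 mg/L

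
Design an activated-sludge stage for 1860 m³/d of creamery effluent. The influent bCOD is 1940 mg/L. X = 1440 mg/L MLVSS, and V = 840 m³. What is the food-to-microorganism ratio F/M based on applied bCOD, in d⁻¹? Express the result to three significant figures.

F/M = Q·S₀ / (V·X) = 1860 × 1940 / (840.0 × 1440) = 2.983 g bCOD·(g VSS·d)⁻¹.

F/M ≈ 2.98 d⁻¹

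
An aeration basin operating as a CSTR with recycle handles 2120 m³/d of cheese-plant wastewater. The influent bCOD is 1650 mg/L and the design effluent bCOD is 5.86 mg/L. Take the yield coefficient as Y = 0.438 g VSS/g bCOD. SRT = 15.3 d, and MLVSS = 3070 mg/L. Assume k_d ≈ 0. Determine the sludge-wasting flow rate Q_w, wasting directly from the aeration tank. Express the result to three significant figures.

Q_w ≈ 497 m³/d

Biomass mass balance (decay neglected): V·X = Y·Q·(S₀ − S)·θ_c, so V = 0.438 × 2120 × (1650 − 5.86) × 15.3 / 3070 = 7609 m³.
With mixed-liquor wasting, θ_c = V/Q_w, so Q_w = V/θ_c = 7609/15.3 = 497.3 m³/d.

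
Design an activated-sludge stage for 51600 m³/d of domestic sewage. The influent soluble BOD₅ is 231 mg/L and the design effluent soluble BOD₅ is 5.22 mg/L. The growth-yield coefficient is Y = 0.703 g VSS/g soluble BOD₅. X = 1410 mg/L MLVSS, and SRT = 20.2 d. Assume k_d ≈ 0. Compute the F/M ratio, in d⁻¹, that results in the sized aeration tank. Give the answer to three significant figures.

V·X = Y·Q·ΔS·θ_c gives V = 0.703 × 51600 × (231 − 5.22) × 20.2 / 1410 = 117334 m³.
F/M = applied load / biomass = Q·S₀/(V·X) = 51600 × 231 / (117334 × 1410) = 0.07205 d⁻¹.

F/M ≈ 0.0720 d⁻¹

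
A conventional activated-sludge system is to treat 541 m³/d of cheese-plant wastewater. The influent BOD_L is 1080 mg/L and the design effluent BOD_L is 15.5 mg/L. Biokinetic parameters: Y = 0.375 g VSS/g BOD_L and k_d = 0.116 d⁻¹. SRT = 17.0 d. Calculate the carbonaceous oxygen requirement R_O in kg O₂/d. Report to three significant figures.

R_O ≈ 473 kg O₂/d

Observed yield with endogenous decay: Y_obs = Y / (1 + k_d·θ_c) = 0.375 / (1 + 0.116 × 17.0) = 0.375 / 2.972 = 0.1262 g VSS/g BOD_L.
Q·(S₀ − S) = 541 × (1080 − 15.5) × 10⁻³ = 575.9 kg/d removed.
Net sludge production P_X = 0.1262 × 575.9 = 72.67 kg VSS/d.
R_O = Q·ΔS − 1.42 P_X = 575.9 − 103.2 = 472.7 kg O₂/d.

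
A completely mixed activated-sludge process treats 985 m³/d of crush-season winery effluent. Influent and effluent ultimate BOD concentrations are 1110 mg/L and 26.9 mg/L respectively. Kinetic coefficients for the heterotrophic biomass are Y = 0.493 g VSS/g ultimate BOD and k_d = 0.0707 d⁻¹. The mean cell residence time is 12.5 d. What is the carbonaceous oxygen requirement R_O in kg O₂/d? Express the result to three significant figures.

Observed yield with endogenous decay: Y_obs = Y / (1 + k_d·θ_c) = 0.493 / (1 + 0.0707 × 12.5) = 0.493 / 1.884 = 0.2617 g VSS/g ultimate BOD.
Substrate removed = Q·(S₀ − S) = 985 m³/d × (1110 − 26.9) g/m³ = 1.07×10^6 g/d = 1067 kg/d.
Biomass synthesised: P_X = Y_obs × 1067 = 279.2 kg VSS/d.
Carbonaceous O₂ demand = substrate oxidised − cell-mass equivalent = 1067 − 1.42 × 279.2 = 670.4 kg O₂/d.

R_O ≈ 670 kg O₂/d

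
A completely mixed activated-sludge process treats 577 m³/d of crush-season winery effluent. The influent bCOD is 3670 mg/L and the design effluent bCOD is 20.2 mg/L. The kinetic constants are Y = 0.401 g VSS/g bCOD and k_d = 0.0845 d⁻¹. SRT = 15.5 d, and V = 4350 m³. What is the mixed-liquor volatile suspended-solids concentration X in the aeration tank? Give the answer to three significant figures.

X ≈ 1300 mg/L

Solving the biomass balance for X: X = Y Q (S₀−S) θ_c / [V (1+k_d θ_c)] = 0.401 × 577 × (3670 − 20.2) × 15.5 / [4350 × (1 + 0.0845 × 15.5)] = 1303 mg/L.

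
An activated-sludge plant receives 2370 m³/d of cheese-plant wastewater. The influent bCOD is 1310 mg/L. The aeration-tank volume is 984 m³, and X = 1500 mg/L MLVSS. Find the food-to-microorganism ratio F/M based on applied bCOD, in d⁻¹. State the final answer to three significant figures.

F/M ≈ 2.10 d⁻¹

Food-to-microorganism ratio F/M = Q S₀ / (V X) = 2370 × 1310 / (984.0 × 1500) = 2.103 d⁻¹.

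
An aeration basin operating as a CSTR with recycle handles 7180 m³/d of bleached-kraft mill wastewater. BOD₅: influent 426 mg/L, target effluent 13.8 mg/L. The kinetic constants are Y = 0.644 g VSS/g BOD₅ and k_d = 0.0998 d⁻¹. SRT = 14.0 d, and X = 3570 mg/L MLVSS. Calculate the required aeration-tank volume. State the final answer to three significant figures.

Steady-state biomass mass balance: V·X·(1 + k_d·θ_c) = Y·Q·(S₀ − S)·θ_c, so V = 0.644 × 7180 × (426 − 13.8) × 14.0 / [3570 × (1 + 0.0998 × 14.0)] = 2.67×10^7 / 8558 = 3118 m³.

V ≈ 3120 m³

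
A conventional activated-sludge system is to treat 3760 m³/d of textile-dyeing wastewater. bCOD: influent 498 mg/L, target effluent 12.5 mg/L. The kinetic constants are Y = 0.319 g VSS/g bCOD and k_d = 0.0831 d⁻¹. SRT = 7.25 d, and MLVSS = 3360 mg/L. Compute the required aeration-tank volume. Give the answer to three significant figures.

V ≈ 784 m³

Rearranging the biomass balance for a CMAS with decay, V = Y·Q·ΔS·θ_c / [X·(1+k_d θ_c)] = 0.319 × 3760 × (498 − 12.5) × 7.25 / [3360 × (1 + 0.0831 × 7.25)] = 4.22×10^6 / 5384 = 784.1 m³.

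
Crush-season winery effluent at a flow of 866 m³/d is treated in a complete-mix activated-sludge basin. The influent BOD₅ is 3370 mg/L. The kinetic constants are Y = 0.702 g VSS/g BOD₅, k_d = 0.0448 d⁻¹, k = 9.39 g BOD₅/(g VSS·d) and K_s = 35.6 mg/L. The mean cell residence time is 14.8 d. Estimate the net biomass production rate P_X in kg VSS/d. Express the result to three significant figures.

From the Monod/SRT balance for a CMAS, S = K_s·(1+k_d θ_c)/[θ_c·(Y k − k_d) − 1] = 35.6 × (1 + 0.0448 × 14.8) / [14.8 × (0.702 × 9.39 − 0.0448) − 1] = 59.20 / 95.90 = 0.6174 mg/L.
The observed yield is Y_obs = Y/(1 + k_d·θ_c) = 0.702 / (1 + 0.0448 × 14.8) = 0.702 / 1.663 = 0.4221 g VSS per g BOD₅ removed.
ΔS = 3370 − 0.617 = 3369 mg/L, so the substrate removal rate is 866 × 3369/1000 = 2918 kg BOD₅/d.
Net biomass production P_X = Y_obs × Q·(S₀ − S) = 0.4221 × 2918 = 1232 kg VSS/d.

P_X ≈ 1230 kg VSS/d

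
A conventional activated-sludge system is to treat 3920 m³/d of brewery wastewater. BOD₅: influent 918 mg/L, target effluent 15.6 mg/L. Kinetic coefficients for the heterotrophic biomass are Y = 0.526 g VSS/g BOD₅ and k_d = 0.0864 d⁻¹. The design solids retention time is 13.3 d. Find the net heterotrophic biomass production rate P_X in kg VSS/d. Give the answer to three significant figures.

P_X ≈ 866 kg VSS/d

Observed yield with endogenous decay: Y_obs = Y / (1 + k_d·θ_c) = 0.526 / (1 + 0.0864 × 13.3) = 0.526 / 2.149 = 0.2448 g VSS/g BOD₅.
Mass of BOD₅ removed per day: Q(S₀ − S) = 3920 × 902.4 g/m³ = 3537 kg/d.
So the net sludge growth is P_X = 0.2448 × 3537 = 865.8 kg VSS/d.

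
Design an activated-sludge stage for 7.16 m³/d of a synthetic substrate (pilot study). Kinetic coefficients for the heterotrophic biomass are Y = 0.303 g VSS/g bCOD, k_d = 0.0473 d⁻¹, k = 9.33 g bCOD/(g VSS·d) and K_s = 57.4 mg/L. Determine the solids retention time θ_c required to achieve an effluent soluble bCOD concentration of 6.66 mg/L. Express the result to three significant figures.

θ_c ≈ 4.06 d

At the target effluent, Y k S/(K_s+S) = 0.303×9.33×6.66/64.06 = 0.2939 d⁻¹.
θ_c = 1/(μ − k_d) = 1/(0.2939 − 0.0473) = 1/0.2466 = 4.055 d.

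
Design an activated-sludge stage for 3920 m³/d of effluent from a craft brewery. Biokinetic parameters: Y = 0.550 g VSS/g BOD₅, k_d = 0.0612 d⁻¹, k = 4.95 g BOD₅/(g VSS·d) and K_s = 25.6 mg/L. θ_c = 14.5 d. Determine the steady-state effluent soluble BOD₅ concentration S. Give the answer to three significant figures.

For a completely mixed reactor with recycle the Lawrence–McCarty relation gives S = K_s·(1 + k_d·θ_c) / [θ_c·(Y·k − k_d) − 1] = 25.6 × (1 + 0.0612 × 14.5) / [14.5 × (0.550 × 4.95 − 0.0612) − 1] = 48.32 / 37.59 = 1.285 mg/L.

S ≈ 1.29 mg/L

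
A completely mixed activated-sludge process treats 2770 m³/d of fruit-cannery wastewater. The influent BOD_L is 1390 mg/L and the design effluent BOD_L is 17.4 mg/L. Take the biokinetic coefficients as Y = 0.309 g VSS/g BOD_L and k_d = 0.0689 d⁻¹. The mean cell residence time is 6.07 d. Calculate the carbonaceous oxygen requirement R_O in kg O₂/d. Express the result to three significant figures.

Correct the yield for decay: Y_obs = Y/(1 + k_d θ_c) = 0.309 / (1 + 0.0689 × 6.07) = 0.309 / 1.418 = 0.2179.
Mass of BOD_L removed per day: Q(S₀ − S) = 2770 × 1373 g/m³ = 3802 kg/d.
P_X = Y_obs·Q·(S₀ − S) = 0.2179 × 3802 = 828.4 kg VSS/d.
R_O = Q·ΔS − 1.42 P_X = 3802 − 1176 = 2626 kg O₂/d.

R_O ≈ 2630 kg O₂/d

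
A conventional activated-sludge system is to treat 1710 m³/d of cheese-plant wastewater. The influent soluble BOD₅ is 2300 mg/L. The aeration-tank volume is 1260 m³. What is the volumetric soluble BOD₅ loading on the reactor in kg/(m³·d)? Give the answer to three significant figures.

L_v ≈ 3.12 kg soluble BOD₅/(m³·d)

Applied soluble BOD₅ load per unit volume = Q·S₀/V = (1710 × 2300/1000)/1260 = 3.121 kg soluble BOD₅·m⁻³·d⁻¹.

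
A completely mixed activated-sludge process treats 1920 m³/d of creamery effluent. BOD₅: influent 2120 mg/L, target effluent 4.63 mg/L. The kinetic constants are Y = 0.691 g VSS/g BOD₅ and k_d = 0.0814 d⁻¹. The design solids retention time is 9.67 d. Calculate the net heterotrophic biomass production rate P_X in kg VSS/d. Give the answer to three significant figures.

P_X ≈ 1570 kg VSS/d

Observed yield with endogenous decay: Y_obs = Y / (1 + k_d·θ_c) = 0.691 / (1 + 0.0814 × 9.67) = 0.691 / 1.787 = 0.3867 g VSS/g BOD₅.
ΔS = 2120 − 4.63 = 2115 mg/L, so the substrate removal rate is 1920 × 2115/1000 = 4062 kg BOD₅/d.
Net biomass production P_X = Y_obs × Q·(S₀ − S) = 0.3867 × 4062 = 1570 kg VSS/d.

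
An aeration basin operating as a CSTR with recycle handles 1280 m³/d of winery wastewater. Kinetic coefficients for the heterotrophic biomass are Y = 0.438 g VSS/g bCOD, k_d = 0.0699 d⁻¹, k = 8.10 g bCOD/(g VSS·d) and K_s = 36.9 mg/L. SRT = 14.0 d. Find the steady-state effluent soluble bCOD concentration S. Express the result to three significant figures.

For a completely mixed reactor with recycle the Lawrence–McCarty relation gives S = K_s·(1 + k_d·θ_c) / [θ_c·(Y·k − k_d) − 1] = 36.9 × (1 + 0.0699 × 14.0) / [14.0 × (0.438 × 8.10 − 0.0699) − 1] = 73.01 / 47.69 = 1.531 mg/L.

S ≈ 1.53 mg/L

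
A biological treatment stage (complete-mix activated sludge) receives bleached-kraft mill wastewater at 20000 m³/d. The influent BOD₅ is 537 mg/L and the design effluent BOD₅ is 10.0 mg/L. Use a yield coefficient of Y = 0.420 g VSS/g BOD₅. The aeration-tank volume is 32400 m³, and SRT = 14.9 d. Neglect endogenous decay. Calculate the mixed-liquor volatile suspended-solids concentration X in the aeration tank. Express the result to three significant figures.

X ≈ 2040 mg/L

Without decay, X = Y Q (S₀−S) θ_c / V = 0.420 × 20000 × (537 − 10.0) × 14.9 / 32400 = 2036 mg/L.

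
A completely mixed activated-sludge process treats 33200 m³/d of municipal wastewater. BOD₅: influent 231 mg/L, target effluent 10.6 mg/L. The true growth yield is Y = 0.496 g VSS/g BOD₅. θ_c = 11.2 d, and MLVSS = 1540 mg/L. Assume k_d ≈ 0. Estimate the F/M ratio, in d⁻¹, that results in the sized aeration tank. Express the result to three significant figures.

F/M ≈ 0.189 d⁻¹

Biomass mass balance (decay neglected): V·X = Y·Q·(S₀ − S)·θ_c, so V = 0.496 × 33200 × (231 − 10.6) × 11.2 / 1540 = 26395 m³.
F/M = applied load / biomass = Q·S₀/(V·X) = 33200 × 231 / (26395 × 1540) = 0.1887 d⁻¹.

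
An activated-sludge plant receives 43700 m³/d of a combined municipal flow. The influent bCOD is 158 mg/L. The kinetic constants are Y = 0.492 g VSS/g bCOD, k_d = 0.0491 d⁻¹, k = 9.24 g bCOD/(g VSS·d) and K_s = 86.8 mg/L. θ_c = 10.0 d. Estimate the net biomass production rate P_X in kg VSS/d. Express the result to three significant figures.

For a completely mixed reactor with recycle the Lawrence–McCarty relation gives S = K_s·(1 + k_d·θ_c) / [θ_c·(Y·k − k_d) − 1] = 86.8 × (1 + 0.0491 × 10.0) / [10.0 × (0.492 × 9.24 − 0.0491) − 1] = 129.4 / 43.97 = 2.943 mg/L.
The observed yield is Y_obs = Y/(1 + k_d·θ_c) = 0.492 / (1 + 0.0491 × 10.0) = 0.492 / 1.491 = 0.3300 g VSS per g bCOD removed.
Q·(S₀ − S) = 43700 × (158 − 2.94) × 10⁻³ = 6776 kg/d removed.
So the net sludge growth is P_X = 0.3300 × 6776 = 2236 kg VSS/d.

P_X ≈ 2240 kg VSS/d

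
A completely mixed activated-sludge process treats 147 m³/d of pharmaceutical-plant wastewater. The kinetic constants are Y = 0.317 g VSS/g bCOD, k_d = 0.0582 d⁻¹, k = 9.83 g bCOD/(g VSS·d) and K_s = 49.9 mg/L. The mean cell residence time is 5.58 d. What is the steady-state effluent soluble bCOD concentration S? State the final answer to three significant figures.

S ≈ 4.12 mg/L

From the Monod/SRT balance for a CMAS, S = K_s·(1+k_d θ_c)/[θ_c·(Y k − k_d) − 1] = 49.9 × (1 + 0.0582 × 5.58) / [5.58 × (0.317 × 9.83 − 0.0582) − 1] = 66.11 / 16.06 = 4.115 mg/L.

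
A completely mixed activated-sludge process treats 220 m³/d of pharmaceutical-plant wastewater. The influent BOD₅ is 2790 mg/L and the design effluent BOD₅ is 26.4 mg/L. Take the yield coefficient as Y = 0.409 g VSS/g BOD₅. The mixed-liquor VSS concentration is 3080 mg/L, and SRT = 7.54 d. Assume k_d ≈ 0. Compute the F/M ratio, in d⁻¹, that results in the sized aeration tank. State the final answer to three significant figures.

F/M ≈ 0.327 d⁻¹

With k_d = 0 the design equation reduces to V = Y Q (S₀−S) θ_c / X = 0.409 × 220 × (2790 − 26.4) × 7.54 / 3080 = 608.8 m³.
F/M = applied load / biomass = Q·S₀/(V·X) = 220 × 2790 / (608.8 × 3080) = 0.3274 d⁻¹.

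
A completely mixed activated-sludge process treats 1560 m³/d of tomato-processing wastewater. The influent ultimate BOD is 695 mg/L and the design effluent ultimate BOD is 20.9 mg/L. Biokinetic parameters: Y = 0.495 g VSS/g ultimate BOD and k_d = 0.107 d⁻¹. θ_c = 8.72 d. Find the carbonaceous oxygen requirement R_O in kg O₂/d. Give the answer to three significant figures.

R_O ≈ 669 kg O₂/d

Correct the yield for decay: Y_obs = Y/(1 + k_d θ_c) = 0.495 / (1 + 0.107 × 8.72) = 0.495 / 1.933 = 0.2561.
Q·(S₀ − S) = 1560 × (695 − 20.9) × 10⁻³ = 1052 kg/d removed.
Biomass synthesised: P_X = Y_obs × 1052 = 269.3 kg VSS/d.
Carbonaceous O₂ demand = substrate oxidised − cell-mass equivalent = 1052 − 1.42 × 269.3 = 669.2 kg O₂/d.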